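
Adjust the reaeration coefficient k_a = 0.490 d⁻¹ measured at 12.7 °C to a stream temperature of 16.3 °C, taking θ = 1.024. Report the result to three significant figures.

k_a ≈ 0.534 d⁻¹

k_a(T₂) = k_a(T₁) · θ^(T₂−T₁) = 0.490 × 1.024^(16.3−12.7)
= 0.490 × 1.024^3.60 = 0.490 × 1.089 = 0.5337 d⁻¹.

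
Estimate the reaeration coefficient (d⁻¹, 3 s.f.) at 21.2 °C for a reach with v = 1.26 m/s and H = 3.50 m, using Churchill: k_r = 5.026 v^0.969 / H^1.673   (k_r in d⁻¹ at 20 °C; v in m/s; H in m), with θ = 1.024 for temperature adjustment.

k_r(20) = 5.026 × 1.26^0.969 / 3.50^1.673 = 5.026 × 1.251 / 8.133 = 0.7731 d⁻¹.
k_r(21.2) = 0.7731 × 1.024^(21.2−20) = 0.7731 × 1.029 = 0.7955 d⁻¹.

k_r ≈ 0.795 d⁻¹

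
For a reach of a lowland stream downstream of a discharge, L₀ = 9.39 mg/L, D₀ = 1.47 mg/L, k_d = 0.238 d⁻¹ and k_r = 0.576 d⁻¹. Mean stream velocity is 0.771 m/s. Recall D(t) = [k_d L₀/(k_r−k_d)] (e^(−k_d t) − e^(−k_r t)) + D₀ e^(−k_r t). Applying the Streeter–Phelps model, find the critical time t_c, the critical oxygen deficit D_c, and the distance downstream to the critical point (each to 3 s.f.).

At the critical point dD/dt = 0, so k_d L₀ e^(−k_d t) = k_r D. Substituting D(t) from the Streeter–Phelps equation and solving for t gives
t_c = ln[(k_r/k_d)(1 − D₀(k_r−k_d)/(k_d L₀))] / (k_r−k_d).
Here k_r−k_d = 0.3380 d⁻¹ and 1 − D₀(k_r−k_d)/(k_d L₀) = 1 − 1.47×0.3380/(0.238×9.39) = 0.7777, so
t_c = ln(2.420 × 0.7777) / 0.3380 = 0.6324 / 0.3380 = 1.871 d.
L(t_c) = L₀ e^(−k_d t_c) = 9.39 × 0.6406 = 6.016 mg/L, and at the critical point k_r D_c = k_d L, so D_c = (0.238/0.576) × 6.016 = 2.486 mg/L.
x_c = v t_c = 0.771 m/s × 1.871 d × 86400 s/d = 124600 m ≈ 125 km.

t_c ≈ 1.87 d; D_c ≈ 2.49 mg/L; x_c ≈ 125 km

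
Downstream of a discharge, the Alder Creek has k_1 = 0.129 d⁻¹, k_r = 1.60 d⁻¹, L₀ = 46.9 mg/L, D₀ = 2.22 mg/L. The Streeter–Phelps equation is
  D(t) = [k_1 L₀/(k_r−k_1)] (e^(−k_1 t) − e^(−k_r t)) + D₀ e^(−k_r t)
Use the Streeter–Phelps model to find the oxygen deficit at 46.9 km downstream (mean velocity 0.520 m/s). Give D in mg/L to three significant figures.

D ≈ 3.24 mg/L

Travel time t = x/v = 46.9 km / (0.520 m/s) = 46900 m / 0.520 m/s = 90190 s = 1.044 d.
k_1 L₀/(k_r−k_1) = 0.129×46.9/(1.60−0.129) = 6.050/1.471 = 4.113 mg/L.
e^(−k_1 t) = e^(−0.129×1.044) = 0.8740; e^(−k_r t) = e^(−1.60×1.044) = 0.1882.
D = 4.113 × (0.8740 − 0.1882) + 2.22 × 0.1882 = 2.821 + 0.4178 = 3.238 mg/L.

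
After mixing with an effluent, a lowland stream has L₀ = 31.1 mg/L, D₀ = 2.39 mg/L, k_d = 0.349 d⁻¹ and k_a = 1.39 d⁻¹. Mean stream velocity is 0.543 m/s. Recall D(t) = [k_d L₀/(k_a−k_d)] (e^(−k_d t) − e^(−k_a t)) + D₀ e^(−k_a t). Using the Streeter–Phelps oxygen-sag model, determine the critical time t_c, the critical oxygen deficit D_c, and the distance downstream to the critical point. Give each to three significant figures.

t_c = [1/(k_a−k_d)] ln[(k_a/k_d)(1 − D₀(k_a−k_d)/(k_d L₀))]
= [1/(1.39−0.349)] ln[(1.39/0.349)(1 − 2.39×1.041/(0.349×31.1))]
= (1/1.041) ln[3.983 × 0.7708] = 0.9606 × ln(3.070) = 0.9606 × 1.122 = 1.077 d.
D_c = (k_d/k_a) L₀ e^(−k_d t_c) = (0.349/1.39) × 31.1 × e^(−0.349×1.077) = 0.2511 × 31.1 × 0.6866 = 5.361 mg/L.
x_c = v t_c = 0.543 m/s × 1.077 d × 86400 s/d = 50550 m ≈ 50.5 km.

t_c ≈ 1.08 d; D_c ≈ 5.36 mg/L; x_c ≈ 50.5 km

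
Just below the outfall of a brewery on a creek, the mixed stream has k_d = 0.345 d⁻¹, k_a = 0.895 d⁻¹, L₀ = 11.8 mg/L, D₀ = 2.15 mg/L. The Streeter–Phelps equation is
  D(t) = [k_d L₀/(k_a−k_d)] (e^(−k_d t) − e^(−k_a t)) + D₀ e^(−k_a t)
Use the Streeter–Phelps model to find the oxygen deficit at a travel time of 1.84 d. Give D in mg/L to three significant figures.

k_d L₀/(k_a−k_d) = 0.345×11.8/(0.895−0.345) = 4.071/0.5500 = 7.402 mg/L.
e^(−k_d t) = e^(−0.345×1.840) = 0.5300; e^(−k_a t) = e^(−0.895×1.840) = 0.1927.
D = 7.402 × (0.5300 − 0.1927) + 2.15 × 0.1927 = 2.497 + 0.4142 = 2.911 mg/L.

D ≈ 2.91 mg/L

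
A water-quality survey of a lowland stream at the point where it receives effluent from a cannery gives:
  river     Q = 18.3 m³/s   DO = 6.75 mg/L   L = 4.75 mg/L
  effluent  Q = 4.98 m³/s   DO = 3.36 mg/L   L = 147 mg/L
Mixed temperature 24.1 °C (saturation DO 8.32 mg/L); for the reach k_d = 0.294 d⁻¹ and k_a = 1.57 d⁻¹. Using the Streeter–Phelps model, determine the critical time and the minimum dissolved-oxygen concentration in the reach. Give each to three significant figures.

Mixed DO = (18.3×6.75 + 4.98×3.36)/(18.3+4.98) = 140.3/23.28 = 6.025 mg/L.
Mixed L₀ = (18.3×4.75 + 4.98×147)/(23.28) = 819.0/23.28 = 35.18 mg/L.
Initial deficit D₀ = C_s − DO₀ = 8.32 − 6.025 = 2.295 mg/L.
t_c = (1/1.276) ln[(1.57/0.294)(1 − 2.295×1.276/(0.294×35.18))] = 0.7837 × ln(3.828) = 1.052 d.
D_c = (0.294/1.57) × 35.18 × e^(−0.294×1.052) = 0.1873 × 35.18 × 0.7340 = 4.835 mg/L.
Minimum DO = 8.32 − 4.835 = 3.485 mg/L.

t_c ≈ 1.05 d; minimum DO ≈ 3.48 mg/L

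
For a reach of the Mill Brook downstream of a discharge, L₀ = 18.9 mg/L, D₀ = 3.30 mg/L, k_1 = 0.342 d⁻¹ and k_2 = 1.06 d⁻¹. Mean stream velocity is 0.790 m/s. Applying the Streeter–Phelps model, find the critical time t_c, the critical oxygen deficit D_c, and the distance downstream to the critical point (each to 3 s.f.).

t_c ≈ 0.940 d; D_c ≈ 4.42 mg/L; x_c ≈ 64.1 km

t_c = [1/(k_2−k_1)] ln[(k_2/k_1)(1 − D₀(k_2−k_1)/(k_1 L₀))]
= [1/(1.06−0.342)] ln[(1.06/0.342)(1 − 3.30×0.7180/(0.342×18.9))]
= (1/0.7180) ln[3.099 × 0.6334] = 1.393 × ln(1.963) = 1.393 × 0.6746 = 0.9396 d.
L(t_c) = L₀ e^(−k_1 t_c) = 18.9 × 0.7252 = 13.71 mg/L, and at the critical point k_2 D_c = k_1 L, so D_c = (0.342/1.06) × 13.71 = 4.422 mg/L.
x_c = v t_c = 0.790 m/s × 0.9396 d × 86400 s/d = 64130 m ≈ 64.1 km.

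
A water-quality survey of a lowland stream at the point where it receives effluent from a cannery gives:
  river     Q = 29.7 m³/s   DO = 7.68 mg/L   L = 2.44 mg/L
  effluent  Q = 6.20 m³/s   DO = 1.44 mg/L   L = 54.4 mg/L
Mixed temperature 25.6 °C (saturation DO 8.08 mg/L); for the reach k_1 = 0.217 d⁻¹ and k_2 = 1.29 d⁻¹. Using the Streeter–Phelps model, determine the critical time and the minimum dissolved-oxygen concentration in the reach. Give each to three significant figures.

t_c ≈ 0.709 d; minimum DO ≈ 6.43 mg/L

Mixed DO = (29.7×7.68 + 6.20×1.44)/(29.7+6.20) = 237.0/35.90 = 6.602 mg/L.
Mixed L₀ = (29.7×2.44 + 6.20×54.4)/(35.90) = 409.7/35.90 = 11.41 mg/L.
Initial deficit D₀ = C_s − DO₀ = 8.08 − 6.602 = 1.478 mg/L.
t_c = (1/1.073) ln[(1.29/0.217)(1 − 1.478×1.073/(0.217×11.41))] = 0.9320 × ln(2.139) = 0.7087 d.
D_c = (0.217/1.29) × 11.41 × e^(−0.217×0.7087) = 0.1682 × 11.41 × 0.8575 = 1.646 mg/L.
Minimum DO = 8.08 − 1.646 = 6.434 mg/L.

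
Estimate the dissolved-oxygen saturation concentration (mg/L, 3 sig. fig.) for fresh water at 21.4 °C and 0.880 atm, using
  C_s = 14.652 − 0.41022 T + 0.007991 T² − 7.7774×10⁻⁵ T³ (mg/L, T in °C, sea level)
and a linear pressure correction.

C_s ≈ 7.72 mg/L

At sea level: C_s = 14.652 − 0.41022×21.4 + 0.007991×21.4² − 7.7774×10⁻⁵×21.4³ = 8.771 mg/L.
Pressure correction: C_s' = 8.771 × 0.880 = 7.718 mg/L.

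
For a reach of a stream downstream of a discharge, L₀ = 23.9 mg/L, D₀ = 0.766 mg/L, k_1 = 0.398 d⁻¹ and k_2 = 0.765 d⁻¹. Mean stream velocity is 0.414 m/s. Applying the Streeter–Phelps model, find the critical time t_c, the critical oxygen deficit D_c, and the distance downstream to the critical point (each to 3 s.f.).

With k_2/k_1 = 1.922 and 1 − D₀(k_2−k_1)/(k_1 L₀) = 0.9704,
t_c = ln(1.922 × 0.9704) / (0.765 − 0.398) = ln(1.865) / 0.3670 = 0.6234/0.3670 = 1.699 d.
D_c = (k_1/k_2) L₀ e^(−k_1 t_c) = (0.398/0.765) × 23.9 × e^(−0.398×1.699) = 0.5203 × 23.9 × 0.5086 = 6.324 mg/L.
x_c = v t_c = 0.414 m/s × 1.699 d × 86400 s/d = 60760 m ≈ 60.8 km.

t_c ≈ 1.70 d; D_c ≈ 6.32 mg/L; x_c ≈ 60.8 km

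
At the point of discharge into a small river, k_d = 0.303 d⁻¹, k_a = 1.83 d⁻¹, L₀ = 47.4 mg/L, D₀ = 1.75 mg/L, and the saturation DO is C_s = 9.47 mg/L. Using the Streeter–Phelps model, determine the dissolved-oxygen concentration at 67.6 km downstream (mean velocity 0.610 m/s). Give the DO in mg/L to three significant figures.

Travel time t = x/v = 67.6 km / (0.610 m/s) = 67600 m / 0.610 m/s = 110800 s = 1.283 d.
k_d L₀/(k_a−k_d) = 0.303×47.4/(1.83−0.303) = 14.36/1.527 = 9.406 mg/L.
e^(−k_d t) = e^(−0.303×1.283) = 0.6780; e^(−k_a t) = e^(−1.83×1.283) = 0.09563.
D = 9.406 × (0.6780 − 0.09563) + 1.75 × 0.09563 = 5.477 + 0.1674 = 5.645 mg/L.
DO = C_s − D = 9.47 − 5.645 = 3.825 mg/L.

DO ≈ 3.83 mg/L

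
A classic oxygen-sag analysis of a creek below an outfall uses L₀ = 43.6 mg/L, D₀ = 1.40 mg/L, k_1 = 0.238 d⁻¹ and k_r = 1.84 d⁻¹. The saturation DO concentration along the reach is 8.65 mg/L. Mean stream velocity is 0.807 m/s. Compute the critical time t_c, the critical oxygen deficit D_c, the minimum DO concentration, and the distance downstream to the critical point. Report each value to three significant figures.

At the critical point dD/dt = 0, so k_1 L₀ e^(−k_1 t) = k_r D. Substituting D(t) from the Streeter–Phelps equation and solving for t gives
t_c = ln[(k_r/k_1)(1 − D₀(k_r−k_1)/(k_1 L₀))] / (k_r−k_1).
Here k_r−k_1 = 1.602 d⁻¹ and 1 − D₀(k_r−k_1)/(k_1 L₀) = 1 − 1.40×1.602/(0.238×43.6) = 0.7839, so
t_c = ln(7.731 × 0.7839) / 1.602 = 1.802 / 1.602 = 1.125 d.
L(t_c) = L₀ e^(−k_1 t_c) = 43.6 × 0.7652 = 33.36 mg/L, and at the critical point k_r D_c = k_1 L, so D_c = (0.238/1.84) × 33.36 = 4.315 mg/L.
Minimum DO = C_s − D_c = 8.65 − 4.315 = 4.335 mg/L.
x_c = v t_c = 0.807 m/s × 1.125 d × 86400 s/d = 78420 m ≈ 78.4 km.

t_c ≈ 1.12 d; D_c ≈ 4.32 mg/L; min DO ≈ 4.33 mg/L; x_c ≈ 78.4 km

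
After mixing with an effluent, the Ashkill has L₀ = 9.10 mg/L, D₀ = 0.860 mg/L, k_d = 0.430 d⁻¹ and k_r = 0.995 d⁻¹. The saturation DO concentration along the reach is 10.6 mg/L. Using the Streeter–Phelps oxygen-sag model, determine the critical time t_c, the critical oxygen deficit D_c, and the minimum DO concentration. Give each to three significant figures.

t_c ≈ 1.25 d; D_c ≈ 2.30 mg/L; min DO ≈ 8.30 mg/L

At the critical point dD/dt = 0, so k_d L₀ e^(−k_d t) = k_r D. Substituting D(t) from the Streeter–Phelps equation and solving for t gives
t_c = ln[(k_r/k_d)(1 − D₀(k_r−k_d)/(k_d L₀))] / (k_r−k_d).
Here k_r−k_d = 0.5650 d⁻¹ and 1 − D₀(k_r−k_d)/(k_d L₀) = 1 − 0.860×0.5650/(0.430×9.10) = 0.8758, so
t_c = ln(2.314 × 0.8758) / 0.5650 = 0.7064 / 0.5650 = 1.250 d.
L(t_c) = L₀ e^(−k_d t_c) = 9.10 × 0.5842 = 5.316 mg/L, and at the critical point k_r D_c = k_d L, so D_c = (0.430/0.995) × 5.316 = 2.297 mg/L.
Minimum DO = C_s − D_c = 10.6 − 2.297 = 8.303 mg/L.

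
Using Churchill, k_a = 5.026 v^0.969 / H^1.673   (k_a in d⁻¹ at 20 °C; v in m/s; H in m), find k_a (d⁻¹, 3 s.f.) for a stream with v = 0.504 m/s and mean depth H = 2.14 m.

k_a = 5.026 × 0.504^0.969 / 2.14^1.673 = 5.026 × 0.5148 / 3.571 = 0.7246 d⁻¹.

k_a ≈ 0.725 d⁻¹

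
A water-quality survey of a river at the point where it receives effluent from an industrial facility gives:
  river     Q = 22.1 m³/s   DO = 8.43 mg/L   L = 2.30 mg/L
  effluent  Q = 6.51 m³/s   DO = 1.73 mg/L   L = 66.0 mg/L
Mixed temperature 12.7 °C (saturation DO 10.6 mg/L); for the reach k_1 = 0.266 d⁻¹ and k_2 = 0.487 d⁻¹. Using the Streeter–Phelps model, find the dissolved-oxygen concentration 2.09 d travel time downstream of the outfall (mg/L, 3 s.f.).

DO ≈ 4.98 mg/L

Mixed DO = (22.1×8.43 + 6.51×1.73)/(22.1+6.51) = 197.6/28.61 = 6.905 mg/L.
Mixed L₀ = (22.1×2.30 + 6.51×66.0)/(28.61) = 480.5/28.61 = 16.79 mg/L.
Initial deficit D₀ = C_s − DO₀ = 10.6 − 6.905 = 3.695 mg/L.
D(2.09) = [0.266×16.79/(0.487−0.266)](e^(−0.266×2.09) − e^(−0.487×2.09)) + 3.695 e^(−0.487×2.09)
= 20.21 × (0.5735 − 0.3614) + 3.695 × 0.3614 = 5.624 mg/L.
DO = 10.6 − 5.624 = 4.976 mg/L.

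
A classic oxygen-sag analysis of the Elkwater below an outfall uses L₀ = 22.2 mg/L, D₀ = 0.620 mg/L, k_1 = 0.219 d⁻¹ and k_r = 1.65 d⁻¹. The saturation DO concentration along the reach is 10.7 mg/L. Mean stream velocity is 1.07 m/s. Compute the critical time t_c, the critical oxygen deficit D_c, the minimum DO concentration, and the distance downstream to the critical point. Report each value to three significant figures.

t_c ≈ 1.27 d; D_c ≈ 2.23 mg/L; min DO ≈ 8.47 mg/L; x_c ≈ 117 km

t_c = [1/(k_r−k_1)] ln[(k_r/k_1)(1 − D₀(k_r−k_1)/(k_1 L₀))]
= [1/(1.65−0.219)] ln[(1.65/0.219)(1 − 0.620×1.431/(0.219×22.2))]
= (1/1.431) ln[7.534 × 0.8175] = 0.6988 × ln(6.159) = 0.6988 × 1.818 = 1.270 d.
L(t_c) = L₀ e^(−k_1 t_c) = 22.2 × 0.7571 = 16.81 mg/L, and at the critical point k_r D_c = k_1 L, so D_c = (0.219/1.65) × 16.81 = 2.231 mg/L.
Minimum DO = C_s − D_c = 10.7 − 2.231 = 8.469 mg/L.
x_c = v t_c = 1.07 m/s × 1.270 d × 86400 s/d = 117400 m ≈ 117 km.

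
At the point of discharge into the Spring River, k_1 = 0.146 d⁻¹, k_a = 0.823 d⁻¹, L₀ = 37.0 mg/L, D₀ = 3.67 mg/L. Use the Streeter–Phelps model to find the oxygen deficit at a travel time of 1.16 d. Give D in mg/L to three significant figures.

k_1 L₀/(k_a−k_1) = 0.146×37.0/(0.823−0.146) = 5.402/0.6770 = 7.979 mg/L.
e^(−k_1 t) = e^(−0.146×1.160) = 0.8442; e^(−k_a t) = e^(−0.823×1.160) = 0.3849.
D = 7.979 × (0.8442 − 0.3849) + 3.67 × 0.3849 = 3.665 + 1.413 = 5.077 mg/L.

D ≈ 5.08 mg/L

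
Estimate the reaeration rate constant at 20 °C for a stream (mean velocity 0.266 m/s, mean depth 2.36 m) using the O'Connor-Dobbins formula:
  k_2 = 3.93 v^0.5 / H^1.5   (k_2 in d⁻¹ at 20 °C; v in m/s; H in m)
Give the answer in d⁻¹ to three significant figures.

k_2 = 3.93 × 0.266^0.5 / 2.36^1.5 = 3.93 × 0.5158 / 3.626 = 0.5591 d⁻¹.

k_2 ≈ 0.559 d⁻¹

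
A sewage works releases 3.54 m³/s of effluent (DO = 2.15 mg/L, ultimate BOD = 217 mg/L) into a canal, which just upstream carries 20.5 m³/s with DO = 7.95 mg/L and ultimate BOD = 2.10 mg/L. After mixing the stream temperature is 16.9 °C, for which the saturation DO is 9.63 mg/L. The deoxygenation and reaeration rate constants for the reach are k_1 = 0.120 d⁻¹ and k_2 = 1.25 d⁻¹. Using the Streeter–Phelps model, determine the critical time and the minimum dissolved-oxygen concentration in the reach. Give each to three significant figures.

t_c ≈ 0.987 d; minimum DO ≈ 6.75 mg/L

Mixed DO = (20.5×7.95 + 3.54×2.15)/(20.5+3.54) = 170.6/24.04 = 7.096 mg/L.
Mixed L₀ = (20.5×2.10 + 3.54×217)/(24.04) = 811.2/24.04 = 33.75 mg/L.
Initial deficit D₀ = C_s − DO₀ = 9.63 − 7.096 = 2.534 mg/L.
t_c = (1/1.130) ln[(1.25/0.120)(1 − 2.534×1.130/(0.120×33.75))] = 0.8850 × ln(3.051) = 0.9870 d.
D_c = (0.120/1.25) × 33.75 × e^(−0.120×0.9870) = 0.09600 × 33.75 × 0.8883 = 2.878 mg/L.
Minimum DO = 9.63 − 2.878 = 6.752 mg/L.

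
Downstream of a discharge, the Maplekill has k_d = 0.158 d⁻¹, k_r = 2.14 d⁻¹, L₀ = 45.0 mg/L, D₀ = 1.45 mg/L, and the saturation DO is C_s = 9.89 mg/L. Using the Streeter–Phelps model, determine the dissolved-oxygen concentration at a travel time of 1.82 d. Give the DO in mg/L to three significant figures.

k_d L₀/(k_r−k_d) = 0.158×45.0/(2.14−0.158) = 7.110/1.982 = 3.587 mg/L.
e^(−k_d t) = e^(−0.158×1.820) = 0.7501; e^(−k_r t) = e^(−2.14×1.820) = 0.02035.
D = 3.587 × (0.7501 − 0.02035) + 1.45 × 0.02035 = 2.618 + 0.02950 = 2.647 mg/L.
DO = C_s − D = 9.89 − 2.647 = 7.243 mg/L.

DO ≈ 7.24 mg/L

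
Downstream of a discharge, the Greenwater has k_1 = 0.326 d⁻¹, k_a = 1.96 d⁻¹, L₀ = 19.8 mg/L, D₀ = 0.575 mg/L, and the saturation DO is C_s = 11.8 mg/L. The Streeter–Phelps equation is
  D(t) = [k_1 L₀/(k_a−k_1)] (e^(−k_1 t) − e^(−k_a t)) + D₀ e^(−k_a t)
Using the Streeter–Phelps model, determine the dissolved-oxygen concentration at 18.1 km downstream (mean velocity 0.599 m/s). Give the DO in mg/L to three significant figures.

Travel time t = x/v = 18.1 km / (0.599 m/s) = 18100 m / 0.599 m/s = 30220 s = 0.3497 d.
k_1 L₀/(k_a−k_1) = 0.326×19.8/(1.96−0.326) = 6.455/1.634 = 3.950 mg/L.
e^(−k_1 t) = e^(−0.326×0.3497) = 0.8922; e^(−k_a t) = e^(−1.96×0.3497) = 0.5038.
D = 3.950 × (0.8922 − 0.5038) + 0.575 × 0.5038 = 1.534 + 0.2897 = 1.824 mg/L.
DO = C_s − D = 11.8 − 1.824 = 9.976 mg/L.

DO ≈ 9.98 mg/L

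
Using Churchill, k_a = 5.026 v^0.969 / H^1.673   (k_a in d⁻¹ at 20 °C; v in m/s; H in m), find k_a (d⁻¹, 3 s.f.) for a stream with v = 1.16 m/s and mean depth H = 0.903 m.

k_a ≈ 6.88 d⁻¹

k_a = 5.026 × 1.16^0.969 / 0.903^1.673 = 5.026 × 1.155 / 0.8431 = 6.884 d⁻¹.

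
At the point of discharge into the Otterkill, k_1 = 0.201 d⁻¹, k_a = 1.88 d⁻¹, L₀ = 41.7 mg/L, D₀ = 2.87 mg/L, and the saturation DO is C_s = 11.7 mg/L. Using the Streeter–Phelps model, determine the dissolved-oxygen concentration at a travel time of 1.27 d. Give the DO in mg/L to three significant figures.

k_1 L₀/(k_a−k_1) = 0.201×41.7/(1.88−0.201) = 8.382/1.679 = 4.992 mg/L.
e^(−k_1 t) = e^(−0.201×1.270) = 0.7747; e^(−k_a t) = e^(−1.88×1.270) = 0.09185.
D = 4.992 × (0.7747 − 0.09185) + 2.87 × 0.09185 = 3.409 + 0.2636 = 3.672 mg/L.
DO = C_s − D = 11.7 − 3.672 = 8.028 mg/L.

DO ≈ 8.03 mg/L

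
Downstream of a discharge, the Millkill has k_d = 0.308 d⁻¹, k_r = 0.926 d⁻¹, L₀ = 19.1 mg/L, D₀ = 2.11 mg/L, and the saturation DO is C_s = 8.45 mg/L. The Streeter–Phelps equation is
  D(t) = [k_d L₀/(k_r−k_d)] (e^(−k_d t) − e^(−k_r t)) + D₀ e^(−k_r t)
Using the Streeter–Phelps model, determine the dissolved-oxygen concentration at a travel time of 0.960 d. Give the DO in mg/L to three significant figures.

DO ≈ 4.41 mg/L

k_d L₀/(k_r−k_d) = 0.308×19.1/(0.926−0.308) = 5.883/0.6180 = 9.519 mg/L.
e^(−k_d t) = e^(−0.308×0.9600) = 0.7440; e^(−k_r t) = e^(−0.926×0.9600) = 0.4111.
D = 9.519 × (0.7440 − 0.4111) + 2.11 × 0.4111 = 3.169 + 0.8674 = 4.037 mg/L.
DO = C_s − D = 8.45 − 4.037 = 4.413 mg/L.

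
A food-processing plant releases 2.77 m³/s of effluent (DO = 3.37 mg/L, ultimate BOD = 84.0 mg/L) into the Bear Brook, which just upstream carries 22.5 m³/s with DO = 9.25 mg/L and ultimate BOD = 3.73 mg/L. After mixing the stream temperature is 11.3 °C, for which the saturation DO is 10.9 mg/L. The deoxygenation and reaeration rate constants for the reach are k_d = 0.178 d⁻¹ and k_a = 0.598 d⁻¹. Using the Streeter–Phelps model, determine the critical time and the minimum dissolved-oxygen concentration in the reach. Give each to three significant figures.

Mixed DO = (22.5×9.25 + 2.77×3.37)/(22.5+2.77) = 217.5/25.27 = 8.605 mg/L.
Mixed L₀ = (22.5×3.73 + 2.77×84.0)/(25.27) = 316.6/25.27 = 12.53 mg/L.
Initial deficit D₀ = C_s − DO₀ = 10.9 − 8.605 = 2.295 mg/L.
t_c = (1/0.4200) ln[(0.598/0.178)(1 − 2.295×0.4200/(0.178×12.53))] = 2.381 × ln(1.908) = 1.538 d.
D_c = (0.178/0.598) × 12.53 × e^(−0.178×1.538) = 0.2977 × 12.53 × 0.7605 = 2.836 mg/L.
Minimum DO = 10.9 − 2.836 = 8.064 mg/L.

t_c ≈ 1.54 d; minimum DO ≈ 8.06 mg/L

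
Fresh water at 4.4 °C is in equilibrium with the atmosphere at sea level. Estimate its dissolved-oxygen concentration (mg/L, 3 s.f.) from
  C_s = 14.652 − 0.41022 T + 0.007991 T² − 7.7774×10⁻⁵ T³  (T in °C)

C_s ≈ 13.0 mg/L

C_s = 14.652 − 0.41022×4.4 + 0.007991×4.4² − 7.7774×10⁻⁵×4.4³ = 13.00 mg/L.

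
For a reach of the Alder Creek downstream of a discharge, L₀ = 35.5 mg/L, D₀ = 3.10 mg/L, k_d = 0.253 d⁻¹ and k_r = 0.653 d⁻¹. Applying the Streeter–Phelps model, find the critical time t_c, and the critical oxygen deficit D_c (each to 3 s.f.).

With k_r/k_d = 2.581 and 1 − D₀(k_r−k_d)/(k_d L₀) = 0.8619,
t_c = ln(2.581 × 0.8619) / (0.653 − 0.253) = ln(2.225) / 0.4000 = 0.7996/0.4000 = 1.999 d.
L(t_c) = L₀ e^(−k_d t_c) = 35.5 × 0.6030 = 21.41 mg/L, and at the critical point k_r D_c = k_d L, so D_c = (0.253/0.653) × 21.41 = 8.294 mg/L.

t_c ≈ 2.00 d; D_c ≈ 8.29 mg/L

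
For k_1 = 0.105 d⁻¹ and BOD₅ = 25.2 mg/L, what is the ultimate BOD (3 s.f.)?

L₀ ≈ 61.7 mg/L

BOD₅ = L₀(1 − e^(−5k_1)) ⇒ L₀ = BOD₅ / (1 − e^(−5×0.105))
= 25.2 / (1 − 0.5916) = 25.2 / 0.4084 = 61.70 mg/L.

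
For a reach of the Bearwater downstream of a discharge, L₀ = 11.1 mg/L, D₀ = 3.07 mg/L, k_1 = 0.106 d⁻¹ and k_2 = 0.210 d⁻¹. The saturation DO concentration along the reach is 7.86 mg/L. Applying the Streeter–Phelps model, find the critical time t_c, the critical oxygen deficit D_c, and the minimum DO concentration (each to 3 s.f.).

t_c ≈ 3.53 d; D_c ≈ 3.85 mg/L; min DO ≈ 4.01 mg/L

At the critical point dD/dt = 0, so k_1 L₀ e^(−k_1 t) = k_2 D. Substituting D(t) from the Streeter–Phelps equation and solving for t gives
t_c = ln[(k_2/k_1)(1 − D₀(k_2−k_1)/(k_1 L₀))] / (k_2−k_1).
Here k_2−k_1 = 0.1040 d⁻¹ and 1 − D₀(k_2−k_1)/(k_1 L₀) = 1 − 3.07×0.1040/(0.106×11.1) = 0.7286, so
t_c = ln(1.981 × 0.7286) / 0.1040 = 0.3671 / 0.1040 = 3.530 d.
L(t_c) = L₀ e^(−k_1 t_c) = 11.1 × 0.6879 = 7.635 mg/L, and at the critical point k_2 D_c = k_1 L, so D_c = (0.106/0.210) × 7.635 = 3.854 mg/L.
Minimum DO = C_s − D_c = 7.86 − 3.854 = 4.006 mg/L.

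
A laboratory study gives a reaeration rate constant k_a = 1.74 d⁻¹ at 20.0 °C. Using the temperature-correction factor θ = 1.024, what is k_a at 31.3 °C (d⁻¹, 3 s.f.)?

k_a(T₂) = k_a(T₁) · θ^(T₂−T₁) = 1.74 × 1.024^(31.3−20.0)
= 1.74 × 1.024^11.3 = 1.74 × 1.307 = 2.275 d⁻¹.

k_a ≈ 2.27 d⁻¹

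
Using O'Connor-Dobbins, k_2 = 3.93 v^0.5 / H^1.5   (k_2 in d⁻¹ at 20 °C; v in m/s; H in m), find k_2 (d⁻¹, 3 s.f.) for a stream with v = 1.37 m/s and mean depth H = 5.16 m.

k_2 ≈ 0.392 d⁻¹

k_2 = 3.93 × 1.37^0.5 / 5.16^1.5 = 3.93 × 1.170 / 11.72 = 0.3924 d⁻¹.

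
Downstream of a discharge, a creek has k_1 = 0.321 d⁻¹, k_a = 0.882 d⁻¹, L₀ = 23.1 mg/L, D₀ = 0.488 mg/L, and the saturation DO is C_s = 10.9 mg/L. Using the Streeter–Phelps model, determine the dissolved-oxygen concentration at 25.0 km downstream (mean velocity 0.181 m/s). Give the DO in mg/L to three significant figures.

DO ≈ 6.10 mg/L

Travel time t = x/v = 25.0 km / (0.181 m/s) = 25000 m / 0.181 m/s = 138100 s = 1.599 d.
k_1 L₀/(k_a−k_1) = 0.321×23.1/(0.882−0.321) = 7.415/0.5610 = 13.22 mg/L.
e^(−k_1 t) = e^(−0.321×1.599) = 0.5986; e^(−k_a t) = e^(−0.882×1.599) = 0.2441.
D = 13.22 × (0.5986 − 0.2441) + 0.488 × 0.2441 = 4.685 + 0.1191 = 4.804 mg/L.
DO = C_s − D = 10.9 − 4.804 = 6.096 mg/L.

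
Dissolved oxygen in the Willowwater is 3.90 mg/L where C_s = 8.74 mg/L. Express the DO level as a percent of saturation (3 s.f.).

44.6 % saturation

% saturation = C/C_s × 100 = 3.90/8.74 × 100 = 44.6 %.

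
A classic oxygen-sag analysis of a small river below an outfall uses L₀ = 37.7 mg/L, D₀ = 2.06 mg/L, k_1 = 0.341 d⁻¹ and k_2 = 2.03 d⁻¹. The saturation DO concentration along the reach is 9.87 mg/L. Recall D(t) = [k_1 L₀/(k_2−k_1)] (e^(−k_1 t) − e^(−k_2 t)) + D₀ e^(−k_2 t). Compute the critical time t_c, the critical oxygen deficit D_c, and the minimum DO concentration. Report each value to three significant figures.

t_c ≈ 0.869 d; D_c ≈ 4.71 mg/L; min DO ≈ 5.16 mg/L

With k_2/k_1 = 5.953 and 1 − D₀(k_2−k_1)/(k_1 L₀) = 0.7294,
t_c = ln(5.953 × 0.7294) / (2.03 − 0.341) = ln(4.342) / 1.689 = 1.468/1.689 = 0.8693 d.
D_c = (k_1/k_2) L₀ e^(−k_1 t_c) = (0.341/2.03) × 37.7 × e^(−0.341×0.8693) = 0.1680 × 37.7 × 0.7435 = 4.708 mg/L.
Minimum DO = C_s − D_c = 9.87 − 4.708 = 5.162 mg/L.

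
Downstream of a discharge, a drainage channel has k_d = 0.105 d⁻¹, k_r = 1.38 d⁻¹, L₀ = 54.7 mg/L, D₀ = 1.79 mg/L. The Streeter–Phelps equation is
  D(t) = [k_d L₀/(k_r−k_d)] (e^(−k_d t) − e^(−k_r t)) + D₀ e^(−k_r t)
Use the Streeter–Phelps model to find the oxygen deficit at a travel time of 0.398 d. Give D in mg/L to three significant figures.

D ≈ 2.75 mg/L

k_d L₀/(k_r−k_d) = 0.105×54.7/(1.38−0.105) = 5.744/1.275 = 4.505 mg/L.
e^(−k_d t) = e^(−0.105×0.3980) = 0.9591; e^(−k_r t) = e^(−1.38×0.3980) = 0.5774.
D = 4.505 × (0.9591 − 0.5774) + 1.79 × 0.5774 = 1.719 + 1.034 = 2.753 mg/L.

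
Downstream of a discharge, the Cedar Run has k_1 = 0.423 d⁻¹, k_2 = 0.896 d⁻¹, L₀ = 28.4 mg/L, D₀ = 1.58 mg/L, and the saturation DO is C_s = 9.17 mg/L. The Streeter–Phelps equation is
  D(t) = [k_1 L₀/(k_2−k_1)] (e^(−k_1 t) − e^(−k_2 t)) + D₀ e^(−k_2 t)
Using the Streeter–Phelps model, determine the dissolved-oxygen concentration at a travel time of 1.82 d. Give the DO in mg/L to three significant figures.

k_1 L₀/(k_2−k_1) = 0.423×28.4/(0.896−0.423) = 12.01/0.4730 = 25.40 mg/L.
e^(−k_1 t) = e^(−0.423×1.820) = 0.4631; e^(−k_2 t) = e^(−0.896×1.820) = 0.1958.
D = 25.40 × (0.4631 − 0.1958) + 1.58 × 0.1958 = 6.789 + 0.3093 = 7.098 mg/L.
DO = C_s − D = 9.17 − 7.098 = 2.072 mg/L.

DO ≈ 2.07 mg/L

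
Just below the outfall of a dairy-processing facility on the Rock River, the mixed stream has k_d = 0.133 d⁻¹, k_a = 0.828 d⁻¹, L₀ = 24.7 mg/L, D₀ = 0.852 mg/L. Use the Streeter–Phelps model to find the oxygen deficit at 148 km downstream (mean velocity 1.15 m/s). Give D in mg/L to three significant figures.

D ≈ 2.75 mg/L

Travel time t = x/v = 148 km / (1.15 m/s) = 148000 m / 1.15 m/s = 128700 s = 1.490 d.
k_d L₀/(k_a−k_d) = 0.133×24.7/(0.828−0.133) = 3.285/0.6950 = 4.727 mg/L.
e^(−k_d t) = e^(−0.133×1.490) = 0.8203; e^(−k_a t) = e^(−0.828×1.490) = 0.2913.
D = 4.727 × (0.8203 − 0.2913) + 0.852 × 0.2913 = 2.500 + 0.2482 = 2.748 mg/L.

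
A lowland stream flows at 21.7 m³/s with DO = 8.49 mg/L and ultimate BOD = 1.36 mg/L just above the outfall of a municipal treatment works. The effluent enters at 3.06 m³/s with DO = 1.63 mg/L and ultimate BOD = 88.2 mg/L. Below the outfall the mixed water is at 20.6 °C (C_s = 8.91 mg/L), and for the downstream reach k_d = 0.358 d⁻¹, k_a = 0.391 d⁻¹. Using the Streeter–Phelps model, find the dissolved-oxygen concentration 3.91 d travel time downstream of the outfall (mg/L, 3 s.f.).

Mixed DO = (21.7×8.49 + 3.06×1.63)/(21.7+3.06) = 189.2/24.76 = 7.642 mg/L.
Mixed L₀ = (21.7×1.36 + 3.06×88.2)/(24.76) = 299.4/24.76 = 12.09 mg/L.
Initial deficit D₀ = C_s − DO₀ = 8.91 − 7.642 = 1.268 mg/L.
D(3.91) = [0.358×12.09/(0.391−0.358)](e^(−0.358×3.91) − e^(−0.391×3.91)) + 1.268 e^(−0.391×3.91)
= 131.2 × (0.2467 − 0.2168) + 1.268 × 0.2168 = 4.192 mg/L.
DO = 8.91 − 4.192 = 4.718 mg/L.

DO ≈ 4.72 mg/L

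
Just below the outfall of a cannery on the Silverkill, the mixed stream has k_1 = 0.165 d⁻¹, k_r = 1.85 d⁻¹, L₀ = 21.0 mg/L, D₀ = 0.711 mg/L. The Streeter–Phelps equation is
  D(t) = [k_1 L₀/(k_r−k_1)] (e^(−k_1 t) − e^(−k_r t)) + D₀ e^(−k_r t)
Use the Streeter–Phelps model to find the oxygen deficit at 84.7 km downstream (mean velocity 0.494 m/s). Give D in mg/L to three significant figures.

Travel time t = x/v = 84.7 km / (0.494 m/s) = 84700 m / 0.494 m/s = 171500 s = 1.984 d.
k_1 L₀/(k_r−k_1) = 0.165×21.0/(1.85−0.165) = 3.465/1.685 = 2.056 mg/L.
e^(−k_1 t) = e^(−0.165×1.984) = 0.7208; e^(−k_r t) = e^(−1.85×1.984) = 0.02544.
D = 2.056 × (0.7208 − 0.02544) + 0.711 × 0.02544 = 1.430 + 0.01809 = 1.448 mg/L.

D ≈ 1.45 mg/L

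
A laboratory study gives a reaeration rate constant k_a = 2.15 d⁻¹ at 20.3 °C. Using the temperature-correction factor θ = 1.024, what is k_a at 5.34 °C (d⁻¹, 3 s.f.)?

k_a(T₂) = k_a(T₁) · θ^(T₂−T₁) = 2.15 × 1.024^(5.34−20.3)
= 2.15 × 1.024^-15.0 = 2.15 × 0.7013 = 1.508 d⁻¹.

k_a ≈ 1.51 d⁻¹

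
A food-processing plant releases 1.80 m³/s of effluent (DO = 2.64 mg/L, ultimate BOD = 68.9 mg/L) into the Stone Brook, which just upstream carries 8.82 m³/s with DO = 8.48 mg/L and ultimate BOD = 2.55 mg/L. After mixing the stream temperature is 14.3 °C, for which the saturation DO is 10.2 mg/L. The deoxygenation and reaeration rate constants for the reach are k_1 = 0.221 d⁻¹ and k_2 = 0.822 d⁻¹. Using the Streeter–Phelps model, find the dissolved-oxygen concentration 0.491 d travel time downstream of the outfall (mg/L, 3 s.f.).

DO ≈ 7.23 mg/L

Mixed DO = (8.82×8.48 + 1.80×2.64)/(8.82+1.80) = 79.55/10.62 = 7.490 mg/L.
Mixed L₀ = (8.82×2.55 + 1.80×68.9)/(10.62) = 146.5/10.62 = 13.80 mg/L.
Initial deficit D₀ = C_s − DO₀ = 10.2 − 7.490 = 2.710 mg/L.
D(0.491) = [0.221×13.80/(0.822−0.221)](e^(−0.221×0.491) − e^(−0.822×0.491)) + 2.710 e^(−0.822×0.491)
= 5.073 × (0.8972 − 0.6679) + 2.710 × 0.6679 = 2.973 mg/L.
DO = 10.2 − 2.973 = 7.227 mg/L.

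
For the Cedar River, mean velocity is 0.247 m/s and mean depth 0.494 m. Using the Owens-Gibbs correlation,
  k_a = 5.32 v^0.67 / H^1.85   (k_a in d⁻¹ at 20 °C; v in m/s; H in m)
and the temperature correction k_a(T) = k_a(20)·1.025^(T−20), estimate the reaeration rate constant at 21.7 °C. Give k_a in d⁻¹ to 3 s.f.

k_a(20) = 5.32 × 0.247^0.67 / 0.494^1.85 = 5.32 × 0.3918 / 0.2713 = 7.685 d⁻¹.
k_a(21.7) = 7.685 × 1.025^(21.7−20) = 7.685 × 1.043 = 8.014 d⁻¹.

k_a ≈ 8.01 d⁻¹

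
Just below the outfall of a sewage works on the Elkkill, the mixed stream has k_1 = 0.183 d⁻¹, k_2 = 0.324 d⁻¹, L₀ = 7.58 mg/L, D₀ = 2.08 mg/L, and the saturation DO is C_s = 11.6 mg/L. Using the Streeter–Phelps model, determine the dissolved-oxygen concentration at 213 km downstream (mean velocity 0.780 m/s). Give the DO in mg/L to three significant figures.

DO ≈ 8.87 mg/L

Travel time t = x/v = 213 km / (0.780 m/s) = 213000 m / 0.780 m/s = 273100 s = 3.161 d.
k_1 L₀/(k_2−k_1) = 0.183×7.58/(0.324−0.183) = 1.387/0.1410 = 9.838 mg/L.
e^(−k_1 t) = e^(−0.183×3.161) = 0.5608; e^(−k_2 t) = e^(−0.324×3.161) = 0.3591.
D = 9.838 × (0.5608 − 0.3591) + 2.08 × 0.3591 = 1.984 + 0.7470 = 2.731 mg/L.
DO = C_s − D = 11.6 − 2.731 = 8.869 mg/L.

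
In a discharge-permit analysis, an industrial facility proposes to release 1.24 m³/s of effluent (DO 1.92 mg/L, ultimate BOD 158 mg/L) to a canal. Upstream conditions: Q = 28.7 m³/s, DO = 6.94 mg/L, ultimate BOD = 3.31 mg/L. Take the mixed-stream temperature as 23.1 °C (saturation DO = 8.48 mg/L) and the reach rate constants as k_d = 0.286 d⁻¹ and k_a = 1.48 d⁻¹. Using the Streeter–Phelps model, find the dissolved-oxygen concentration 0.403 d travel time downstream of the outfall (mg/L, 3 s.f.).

DO ≈ 6.73 mg/L

Mixed DO = (28.7×6.94 + 1.24×1.92)/(28.7+1.24) = 201.6/29.94 = 6.732 mg/L.
Mixed L₀ = (28.7×3.31 + 1.24×158)/(29.94) = 290.9/29.94 = 9.717 mg/L.
Initial deficit D₀ = C_s − DO₀ = 8.48 − 6.732 = 1.748 mg/L.
D(0.403) = [0.286×9.717/(1.48−0.286)](e^(−0.286×0.403) − e^(−1.48×0.403)) + 1.748 e^(−1.48×0.403)
= 2.327 × (0.8911 − 0.5508) + 1.748 × 0.5508 = 1.755 mg/L.
DO = 8.48 − 1.755 = 6.725 mg/L.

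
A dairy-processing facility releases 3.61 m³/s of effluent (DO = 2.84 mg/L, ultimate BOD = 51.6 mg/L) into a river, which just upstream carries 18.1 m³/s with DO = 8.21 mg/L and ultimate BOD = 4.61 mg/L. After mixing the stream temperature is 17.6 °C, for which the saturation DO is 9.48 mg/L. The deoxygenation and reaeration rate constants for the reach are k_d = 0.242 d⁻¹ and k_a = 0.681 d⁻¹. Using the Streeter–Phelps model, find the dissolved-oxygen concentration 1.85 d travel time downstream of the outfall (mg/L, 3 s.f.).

Mixed DO = (18.1×8.21 + 3.61×2.84)/(18.1+3.61) = 158.9/21.71 = 7.317 mg/L.
Mixed L₀ = (18.1×4.61 + 3.61×51.6)/(21.71) = 269.7/21.71 = 12.42 mg/L.
Initial deficit D₀ = C_s − DO₀ = 9.48 − 7.317 = 2.163 mg/L.
D(1.85) = [0.242×12.42/(0.681−0.242)](e^(−0.242×1.85) − e^(−0.681×1.85)) + 2.163 e^(−0.681×1.85)
= 6.849 × (0.6391 − 0.2837) + 2.163 × 0.2837 = 3.048 mg/L.
DO = 9.48 − 3.048 = 6.432 mg/L.

DO ≈ 6.43 mg/L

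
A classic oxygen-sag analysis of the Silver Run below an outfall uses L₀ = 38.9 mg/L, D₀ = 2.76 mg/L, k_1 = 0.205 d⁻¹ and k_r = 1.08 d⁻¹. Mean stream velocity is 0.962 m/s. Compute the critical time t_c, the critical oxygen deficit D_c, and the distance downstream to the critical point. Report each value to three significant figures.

t_c ≈ 1.49 d; D_c ≈ 5.44 mg/L; x_c ≈ 124 km

With k_r/k_1 = 5.268 and 1 − D₀(k_r−k_1)/(k_1 L₀) = 0.6972,
t_c = ln(5.268 × 0.6972) / (1.08 − 0.205) = ln(3.673) / 0.8750 = 1.301/0.8750 = 1.487 d.
D_c = (k_1/k_r) L₀ e^(−k_1 t_c) = (0.205/1.08) × 38.9 × e^(−0.205×1.487) = 0.1898 × 38.9 × 0.7373 = 5.444 mg/L.
x_c = v t_c = 0.962 m/s × 1.487 d × 86400 s/d = 123600 m ≈ 124 km.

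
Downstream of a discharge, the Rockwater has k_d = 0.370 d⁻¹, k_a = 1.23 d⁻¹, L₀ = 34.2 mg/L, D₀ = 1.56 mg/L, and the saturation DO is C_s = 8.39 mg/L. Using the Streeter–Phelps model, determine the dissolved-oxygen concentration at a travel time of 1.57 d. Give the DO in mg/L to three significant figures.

k_d L₀/(k_a−k_d) = 0.370×34.2/(1.23−0.370) = 12.65/0.8600 = 14.71 mg/L.
e^(−k_d t) = e^(−0.370×1.570) = 0.5594; e^(−k_a t) = e^(−1.23×1.570) = 0.1450.
D = 14.71 × (0.5594 − 0.1450) + 1.56 × 0.1450 = 6.098 + 0.2262 = 6.324 mg/L.
DO = C_s − D = 8.39 − 6.324 = 2.066 mg/L.

DO ≈ 2.07 mg/L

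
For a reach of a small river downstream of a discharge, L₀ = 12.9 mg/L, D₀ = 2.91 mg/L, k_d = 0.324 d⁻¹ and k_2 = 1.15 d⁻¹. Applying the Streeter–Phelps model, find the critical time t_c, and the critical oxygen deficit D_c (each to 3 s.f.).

At the critical point dD/dt = 0, so k_d L₀ e^(−k_d t) = k_2 D. Substituting D(t) from the Streeter–Phelps equation and solving for t gives
t_c = ln[(k_2/k_d)(1 − D₀(k_2−k_d)/(k_d L₀))] / (k_2−k_d).
Here k_2−k_d = 0.8260 d⁻¹ and 1 − D₀(k_2−k_d)/(k_d L₀) = 1 − 2.91×0.8260/(0.324×12.9) = 0.4249, so
t_c = ln(3.549 × 0.4249) / 0.8260 = 0.4109 / 0.8260 = 0.4974 d.
L(t_c) = L₀ e^(−k_d t_c) = 12.9 × 0.8511 = 10.98 mg/L, and at the critical point k_2 D_c = k_d L, so D_c = (0.324/1.15) × 10.98 = 3.093 mg/L.

t_c ≈ 0.497 d; D_c ≈ 3.09 mg/L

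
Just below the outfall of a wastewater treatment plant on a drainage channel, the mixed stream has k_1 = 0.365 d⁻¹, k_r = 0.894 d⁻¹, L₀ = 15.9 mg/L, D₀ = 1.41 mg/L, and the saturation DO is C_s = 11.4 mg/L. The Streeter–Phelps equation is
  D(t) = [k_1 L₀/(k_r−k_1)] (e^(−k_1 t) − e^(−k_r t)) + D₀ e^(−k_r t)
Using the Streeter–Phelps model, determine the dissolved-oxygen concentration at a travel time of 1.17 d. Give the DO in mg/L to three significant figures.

k_1 L₀/(k_r−k_1) = 0.365×15.9/(0.894−0.365) = 5.803/0.5290 = 10.97 mg/L.
e^(−k_1 t) = e^(−0.365×1.170) = 0.6524; e^(−k_r t) = e^(−0.894×1.170) = 0.3513.
D = 10.97 × (0.6524 − 0.3513) + 1.41 × 0.3513 = 3.303 + 0.4954 = 3.798 mg/L.
DO = C_s − D = 11.4 − 3.798 = 7.602 mg/L.

DO ≈ 7.60 mg/L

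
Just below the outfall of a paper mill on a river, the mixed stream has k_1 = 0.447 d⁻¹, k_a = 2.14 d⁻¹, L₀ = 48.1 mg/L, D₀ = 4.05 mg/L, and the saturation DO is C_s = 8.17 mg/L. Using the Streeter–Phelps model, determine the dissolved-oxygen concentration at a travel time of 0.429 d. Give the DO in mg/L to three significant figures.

k_1 L₀/(k_a−k_1) = 0.447×48.1/(2.14−0.447) = 21.50/1.693 = 12.70 mg/L.
e^(−k_1 t) = e^(−0.447×0.4290) = 0.8255; e^(−k_a t) = e^(−2.14×0.4290) = 0.3993.
D = 12.70 × (0.8255 − 0.3993) + 4.05 × 0.3993 = 5.413 + 1.617 = 7.030 mg/L.
DO = C_s − D = 8.17 − 7.030 = 1.140 mg/L.

DO ≈ 1.14 mg/L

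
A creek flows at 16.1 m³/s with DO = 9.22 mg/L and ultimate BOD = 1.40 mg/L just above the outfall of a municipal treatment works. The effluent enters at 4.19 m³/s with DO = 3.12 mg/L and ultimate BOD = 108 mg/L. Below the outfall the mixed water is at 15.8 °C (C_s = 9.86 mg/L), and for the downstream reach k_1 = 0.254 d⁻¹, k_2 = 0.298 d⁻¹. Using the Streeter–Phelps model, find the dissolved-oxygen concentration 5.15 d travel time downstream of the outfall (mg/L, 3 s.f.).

Mixed DO = (16.1×9.22 + 4.19×3.12)/(16.1+4.19) = 161.5/20.29 = 7.960 mg/L.
Mixed L₀ = (16.1×1.40 + 4.19×108)/(20.29) = 475.1/20.29 = 23.41 mg/L.
Initial deficit D₀ = C_s − DO₀ = 9.86 − 7.960 = 1.900 mg/L.
D(5.15) = [0.254×23.41/(0.298−0.254)](e^(−0.254×5.15) − e^(−0.298×5.15)) + 1.900 e^(−0.298×5.15)
= 135.2 × (0.2703 − 0.2155) + 1.900 × 0.2155 = 7.818 mg/L.
DO = 9.86 − 7.818 = 2.042 mg/L.

DO ≈ 2.04 mg/L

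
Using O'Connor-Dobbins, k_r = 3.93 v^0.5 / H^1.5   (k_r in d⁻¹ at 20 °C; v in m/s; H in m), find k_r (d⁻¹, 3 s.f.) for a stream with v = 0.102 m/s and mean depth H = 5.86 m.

k_r ≈ 0.0885 d⁻¹

k_r = 3.93 × 0.102^0.5 / 5.86^1.5 = 3.93 × 0.3194 / 14.19 = 0.08848 d⁻¹.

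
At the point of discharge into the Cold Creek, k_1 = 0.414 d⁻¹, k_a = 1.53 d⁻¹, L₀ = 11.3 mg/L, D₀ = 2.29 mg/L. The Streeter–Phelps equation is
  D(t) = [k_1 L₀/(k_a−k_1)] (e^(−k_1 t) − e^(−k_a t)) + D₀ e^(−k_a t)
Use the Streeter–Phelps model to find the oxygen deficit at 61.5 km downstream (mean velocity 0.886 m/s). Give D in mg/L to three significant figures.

Travel time t = x/v = 61.5 km / (0.886 m/s) = 61500 m / 0.886 m/s = 69410 s = 0.8034 d.
k_1 L₀/(k_a−k_1) = 0.414×11.3/(1.53−0.414) = 4.678/1.116 = 4.192 mg/L.
e^(−k_1 t) = e^(−0.414×0.8034) = 0.7171; e^(−k_a t) = e^(−1.53×0.8034) = 0.2925.
D = 4.192 × (0.7171 − 0.2925) + 2.29 × 0.2925 = 1.780 + 0.6699 = 2.449 mg/L.

D ≈ 2.45 mg/L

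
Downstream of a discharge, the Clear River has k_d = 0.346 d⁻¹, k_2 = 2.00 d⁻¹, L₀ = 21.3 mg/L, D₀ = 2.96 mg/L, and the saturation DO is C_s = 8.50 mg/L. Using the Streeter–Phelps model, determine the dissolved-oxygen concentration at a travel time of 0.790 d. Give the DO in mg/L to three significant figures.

DO ≈ 5.42 mg/L

k_d L₀/(k_2−k_d) = 0.346×21.3/(2.00−0.346) = 7.370/1.654 = 4.456 mg/L.
e^(−k_d t) = e^(−0.346×0.7900) = 0.7608; e^(−k_2 t) = e^(−2.00×0.7900) = 0.2060.
D = 4.456 × (0.7608 − 0.2060) + 2.96 × 0.2060 = 2.472 + 0.6097 = 3.082 mg/L.
DO = C_s − D = 8.50 − 3.082 = 5.418 mg/L.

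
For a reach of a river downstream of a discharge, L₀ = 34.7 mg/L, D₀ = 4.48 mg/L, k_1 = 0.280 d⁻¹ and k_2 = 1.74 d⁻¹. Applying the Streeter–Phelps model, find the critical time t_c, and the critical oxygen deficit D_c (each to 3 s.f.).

t_c ≈ 0.485 d; D_c ≈ 4.87 mg/L

t_c = [1/(k_2−k_1)] ln[(k_2/k_1)(1 − D₀(k_2−k_1)/(k_1 L₀))]
= [1/(1.74−0.280)] ln[(1.74/0.280)(1 − 4.48×1.460/(0.280×34.7))]
= (1/1.460) ln[6.214 × 0.3268] = 0.6849 × ln(2.031) = 0.6849 × 0.7084 = 0.4852 d.
D_c = (k_1/k_2) L₀ e^(−k_1 t_c) = (0.280/1.74) × 34.7 × e^(−0.280×0.4852) = 0.1609 × 34.7 × 0.8730 = 4.875 mg/L.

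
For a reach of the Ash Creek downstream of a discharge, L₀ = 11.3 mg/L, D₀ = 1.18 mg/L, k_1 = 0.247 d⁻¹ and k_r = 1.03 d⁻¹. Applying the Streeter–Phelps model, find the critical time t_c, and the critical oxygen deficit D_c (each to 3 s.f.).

t_c = [1/(k_r−k_1)] ln[(k_r/k_1)(1 − D₀(k_r−k_1)/(k_1 L₀))]
= [1/(1.03−0.247)] ln[(1.03/0.247)(1 − 1.18×0.7830/(0.247×11.3))]
= (1/0.7830) ln[4.170 × 0.6690] = 1.277 × ln(2.790) = 1.277 × 1.026 = 1.310 d.
L(t_c) = L₀ e^(−k_1 t_c) = 11.3 × 0.7235 = 8.176 mg/L, and at the critical point k_r D_c = k_1 L, so D_c = (0.247/1.03) × 8.176 = 1.961 mg/L.

t_c ≈ 1.31 d; D_c ≈ 1.96 mg/L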